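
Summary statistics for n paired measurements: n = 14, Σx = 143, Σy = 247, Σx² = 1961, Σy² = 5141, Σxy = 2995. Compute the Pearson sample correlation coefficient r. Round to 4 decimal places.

S_xy = nΣxy − ΣxΣy = 14·2995 − 143·247 = 41930 − 35321 = 6609
S_xx = nΣx² − (Σx)² = 14·1961 − 143² = 27454 − 20449 = 7005
S_yy = nΣy² − (Σy)² = 14·5141 − 247² = 71974 − 61009 = 10965
r = S_xy / √(S_xx·S_yy) = 6609 / √(7005·10965) = 6609 / √76809825 = 6609 / 8764.1215 = 0.7541

0.7541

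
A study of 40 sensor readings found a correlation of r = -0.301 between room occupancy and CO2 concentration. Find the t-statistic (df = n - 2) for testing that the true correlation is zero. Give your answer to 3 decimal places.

1 − r² = 1 − 0.090601 = 0.909399;  √(1−r²) = 0.953624
√(n−2) = √38 = 6.164414
t = r·√(n−2)/√(1−r²) = -0.301 · 6.164414 / 0.953624 = -1.946

-1.946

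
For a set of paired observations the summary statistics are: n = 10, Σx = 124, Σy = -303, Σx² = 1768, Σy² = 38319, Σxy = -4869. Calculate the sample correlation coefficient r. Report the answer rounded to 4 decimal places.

-0.4291

S_xy = nΣxy − ΣxΣy = 10·(-4869) − 124·(-303) = -48690 − (-37572) = -11118
S_xx = nΣx² − (Σx)² = 10·1768 − 124² = 17680 − 15376 = 2304
S_yy = nΣy² − (Σy)² = 10·38319 − (-303)² = 383190 − 91809 = 291381
r = S_xy / √(S_xx·S_yy) = -11118 / √(2304·291381) = -11118 / √671341824 = -11118 / 25910.2648 = -0.4291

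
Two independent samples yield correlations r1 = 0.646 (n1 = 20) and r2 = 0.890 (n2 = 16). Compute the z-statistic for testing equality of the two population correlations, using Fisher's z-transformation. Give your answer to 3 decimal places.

-1.774

Fisher z-transforms: z1 = atanh(0.646) = 0.768403, z2 = atanh(0.890) = 1.421926; difference d = -0.653523
Var(d) = 1/17 + 1/13 = 0.0588235 + 0.0769231 = 0.1357466
z = d/√Var(d) = -0.653523 / √0.1357466 = -0.653523 / 0.368438 = -1.774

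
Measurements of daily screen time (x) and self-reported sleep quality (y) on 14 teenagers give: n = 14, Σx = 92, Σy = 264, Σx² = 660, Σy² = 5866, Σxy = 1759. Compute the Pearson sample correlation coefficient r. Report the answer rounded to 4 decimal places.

0.1088

Numerator: nΣxy − (Σx)(Σy) = 14·1759 − (92)(264) = 338
Denominator: √[(nΣx²−(Σx)²)(nΣy²−(Σy)²)]
  nΣx²−(Σx)² = 14·660 − 8464 = 776;  nΣy²−(Σy)² = 14·5866 − 69696 = 12428
  √(776·12428) = √9644128 = 3105.4996
r = 338 / 3105.4996 = 0.1088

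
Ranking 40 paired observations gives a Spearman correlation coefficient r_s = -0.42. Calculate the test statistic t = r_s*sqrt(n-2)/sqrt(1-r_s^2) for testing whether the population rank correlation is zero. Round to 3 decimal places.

1 − r_s² = 1 − 0.1764 = 0.8236;  √(1−r_s²) = 0.907524
√(n−2) = √38 = 6.164414
t = r_s·√(n−2)/√(1−r_s²) = -0.42 · 6.164414 / 0.907524 = -2.853

-2.853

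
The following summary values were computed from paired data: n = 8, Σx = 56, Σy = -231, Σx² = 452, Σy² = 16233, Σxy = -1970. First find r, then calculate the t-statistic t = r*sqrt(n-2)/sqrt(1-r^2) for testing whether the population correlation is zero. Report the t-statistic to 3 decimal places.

S_xy = nΣxy − ΣxΣy = 8·(-1970) − 56·(-231) = -15760 − (-12936) = -2824
S_xx = nΣx² − (Σx)² = 8·452 − 56² = 3616 − 3136 = 480
S_yy = nΣy² − (Σy)² = 8·16233 − (-231)² = 129864 − 53361 = 76503
r = S_xy / √(S_xx·S_yy) = -2824 / √(480·76503) = -2824 / √36721440 = -2824 / 6059.8218 = -0.4660
t = r·√(n−2)/√(1−r²) = -0.4660·√6 / √(1−0.217156) = -1.141462 / 0.884785 = -1.290

-1.290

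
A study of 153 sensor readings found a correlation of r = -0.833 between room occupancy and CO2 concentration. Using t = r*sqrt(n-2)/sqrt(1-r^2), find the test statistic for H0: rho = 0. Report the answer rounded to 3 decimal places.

t = r·√(n−2) / √(1−r²) with r = -0.833, n = 153
  = -0.833·√151 / √(1 − 0.693889)
  = -0.833·12.288206 / 0.553273
  = -10.236076 / 0.553273 = -18.501

-18.501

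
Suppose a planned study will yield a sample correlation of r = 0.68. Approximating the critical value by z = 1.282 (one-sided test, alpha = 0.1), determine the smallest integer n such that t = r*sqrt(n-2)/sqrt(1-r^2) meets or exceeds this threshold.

4

Need r·√(n−2)/√(1−r²) ≥ 1.282
√(n−2) ≥ 1.282·√(1−0.4624) / 0.68 = 1.282·0.733212 / 0.68 = 1.3823
n−2 ≥ 1.9108  ⇒  n ≥ 3.9108
Smallest integer n = 4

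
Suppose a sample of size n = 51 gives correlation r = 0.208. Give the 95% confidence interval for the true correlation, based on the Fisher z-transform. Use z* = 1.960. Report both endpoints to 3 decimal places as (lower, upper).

(-0.072, 0.457)

Fisher z: z_r = atanh(r) = ½·ln((1+0.208)/(1−0.208)) = 0.211080
SE(z) = 1/√(n−3) = 1/√48 = 0.144338
95% ⇒ z* = 1.960; margin = 1.960·0.144338 = 0.282902
CI on z-scale: (-0.071822, 0.493982)
Back-transform: tanh(-0.071822) = -0.071699, tanh(0.493982) = 0.457371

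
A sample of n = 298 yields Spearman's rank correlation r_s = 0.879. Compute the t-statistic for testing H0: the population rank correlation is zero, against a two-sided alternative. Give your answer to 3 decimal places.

31.716

t = r_s·√(n−2) / √(1−r_s²) with r_s = 0.879, n = 298
  = 0.879·√296 / √(1 − 0.772641)
  = 0.879·17.204651 / 0.476822
  = 15.122888 / 0.476822 = 31.716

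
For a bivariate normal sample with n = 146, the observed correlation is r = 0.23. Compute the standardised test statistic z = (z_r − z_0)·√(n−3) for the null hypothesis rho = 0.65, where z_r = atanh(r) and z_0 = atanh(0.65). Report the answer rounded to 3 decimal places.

-6.471

Fisher z: atanh(0.23) = 0.234189, atanh(0.65) = 0.775299
z = (z_r − z_0)·√(n−3) = (0.234189 − 0.775299)·√143 = -0.541110 · 11.958261 = -6.471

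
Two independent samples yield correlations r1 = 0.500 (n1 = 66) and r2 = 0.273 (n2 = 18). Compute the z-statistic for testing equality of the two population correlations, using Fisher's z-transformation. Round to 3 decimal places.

0.937

Fisher z-transforms: z1 = atanh(0.500) = 0.549306, z2 = atanh(0.273) = 0.280103; difference d = 0.269203
Var(d) = 1/63 + 1/15 = 0.0158730 + 0.0666667 = 0.0825397
z = d/√Var(d) = 0.269203 / √0.0825397 = 0.269203 / 0.287297 = 0.937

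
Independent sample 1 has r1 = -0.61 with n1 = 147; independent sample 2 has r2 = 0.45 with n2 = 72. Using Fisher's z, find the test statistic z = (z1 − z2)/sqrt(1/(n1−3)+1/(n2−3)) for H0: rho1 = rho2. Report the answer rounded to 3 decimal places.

z1 = atanh(-0.61) = -0.708921,  z2 = atanh(0.45) = 0.484700
SE = √(1/(n1−3) + 1/(n2−3)) = √(1/144 + 1/69) = √(0.0069444 + 0.0144928) = √0.0214372 = 0.146414
z = (z1 − z2)/SE = (-0.708921 − 0.484700) / 0.146414 = -1.193621 / 0.146414 = -8.152

-8.152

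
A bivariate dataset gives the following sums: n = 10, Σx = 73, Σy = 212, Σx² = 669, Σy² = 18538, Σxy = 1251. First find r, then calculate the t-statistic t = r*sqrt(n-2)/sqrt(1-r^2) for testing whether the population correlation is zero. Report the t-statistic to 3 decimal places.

Numerator: nΣxy − (Σx)(Σy) = 10·1251 − (73)(212) = -2966
Denominator: √[(nΣx²−(Σx)²)(nΣy²−(Σy)²)]
  nΣx²−(Σx)² = 10·669 − 5329 = 1361;  nΣy²−(Σy)² = 10·18538 − 44944 = 140436
  √(1361·140436) = √191133396 = 13825.1002
r = -2966 / 13825.1002 = -0.2145
t = r·√(n−2)/√(1−r²) = -0.2145·√8 / √(1−0.046010) = -0.606698 / 0.976724 = -0.621

-0.621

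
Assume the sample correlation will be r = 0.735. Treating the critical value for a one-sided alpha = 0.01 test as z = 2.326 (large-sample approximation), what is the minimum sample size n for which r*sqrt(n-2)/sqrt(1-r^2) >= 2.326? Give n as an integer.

7

r√(n−2)/√(1−r²) ≥ 2.326  ⇔  n−2 ≥ (2.326)²·(1−r²)/r²
(1−r²)/r² = (1−0.540225)/0.540225 = 0.8511
n ≥ 2 + 5.410276·0.8511 = 2 + 4.6047 = 6.6047
⌈6.6047⌉ = 7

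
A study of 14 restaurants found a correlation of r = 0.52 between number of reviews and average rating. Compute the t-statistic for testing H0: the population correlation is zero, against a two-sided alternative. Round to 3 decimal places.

2.109

t = r·√(n−2) / √(1−r²) with r = 0.52, n = 14
  = 0.52·√12 / √(1 − 0.2704)
  = 0.52·3.464102 / 0.854166
  = 1.801333 / 0.854166 = 2.109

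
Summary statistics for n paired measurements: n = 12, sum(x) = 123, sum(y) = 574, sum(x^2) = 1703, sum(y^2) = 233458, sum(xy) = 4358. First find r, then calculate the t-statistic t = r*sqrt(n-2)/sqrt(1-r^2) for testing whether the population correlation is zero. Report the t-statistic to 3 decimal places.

Numerator: nΣxy − (Σx)(Σy) = 12·4358 − (123)(574) = -18306
Denominator: √[(nΣx²−(Σx)²)(nΣy²−(Σy)²)]
  nΣx²−(Σx)² = 12·1703 − 15129 = 5307;  nΣy²−(Σy)² = 12·233458 − 329476 = 2472020
  √(5307·2472020) = √13119010140 = 114538.2475
r = -18306 / 114538.2475 = -0.1598
t = r·√(n−2)/√(1−r²) = -0.1598·√10 / √(1−0.025536) = -0.505332 / 0.987149 = -0.512

-0.512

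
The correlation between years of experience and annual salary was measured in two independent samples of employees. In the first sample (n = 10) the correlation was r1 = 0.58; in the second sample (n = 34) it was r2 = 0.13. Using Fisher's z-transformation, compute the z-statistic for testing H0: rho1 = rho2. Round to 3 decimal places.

Fisher z-transforms: z1 = atanh(0.58) = 0.662463, z2 = atanh(0.13) = 0.130740; difference d = 0.531723
Var(d) = 1/7 + 1/31 = 0.1428571 + 0.0322581 = 0.1751152
z = d/√Var(d) = 0.531723 / √0.1751152 = 0.531723 / 0.418468 = 1.271

1.271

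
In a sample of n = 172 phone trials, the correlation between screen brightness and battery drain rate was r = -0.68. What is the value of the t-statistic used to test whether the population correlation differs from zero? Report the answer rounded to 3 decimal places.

-12.092

t = r·√(n−2) / √(1−r²) with r = -0.68, n = 172
  = -0.68·√170 / √(1 − 0.4624)
  = -0.68·13.038405 / 0.733212
  = -8.866115 / 0.733212 = -12.092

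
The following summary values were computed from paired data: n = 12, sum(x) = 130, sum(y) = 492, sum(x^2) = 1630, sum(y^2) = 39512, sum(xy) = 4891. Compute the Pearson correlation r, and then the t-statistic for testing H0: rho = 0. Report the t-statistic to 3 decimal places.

-0.686

S_xy = nΣxy − ΣxΣy = 12·4891 − 130·492 = 58692 − 63960 = -5268
S_xx = nΣx² − (Σx)² = 12·1630 − 130² = 19560 − 16900 = 2660
S_yy = nΣy² − (Σy)² = 12·39512 − 492² = 474144 − 242064 = 232080
r = S_xy / √(S_xx·S_yy) = -5268 / √(2660·232080) = -5268 / √617332800 = -5268 / 24846.1828 = -0.2120
t = r·√(n−2)/√(1−r²) = -0.2120·√10 / √(1−0.044944) = -0.670403 / 0.977270 = -0.686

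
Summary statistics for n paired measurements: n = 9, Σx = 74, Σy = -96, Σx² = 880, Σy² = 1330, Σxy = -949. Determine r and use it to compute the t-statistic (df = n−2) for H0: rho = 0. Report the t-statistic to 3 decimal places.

-1.760

S_xy = nΣxy − ΣxΣy = 9·(-949) − 74·(-96) = -8541 − (-7104) = -1437
S_xx = nΣx² − (Σx)² = 9·880 − 74² = 7920 − 5476 = 2444
S_yy = nΣy² − (Σy)² = 9·1330 − (-96)² = 11970 − 9216 = 2754
r = S_xy / √(S_xx·S_yy) = -1437 / √(2444·2754) = -1437 / √6730776 = -1437 / 2594.3739 = -0.5539
t = r·√(n−2)/√(1−r²) = -0.5539·√7 / √(1−0.306805) = -1.465482 / 0.832583 = -1.760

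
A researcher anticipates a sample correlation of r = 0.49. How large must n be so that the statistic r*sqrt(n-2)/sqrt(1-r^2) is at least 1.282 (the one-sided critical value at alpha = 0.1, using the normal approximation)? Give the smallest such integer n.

r√(n−2)/√(1−r²) ≥ 1.282  ⇔  n−2 ≥ (1.282)²·(1−r²)/r²
(1−r²)/r² = (1−0.2401)/0.2401 = 3.1649
n ≥ 2 + 1.643524·3.1649 = 2 + 5.2016 = 7.2016
⌈7.2016⌉ = 8

8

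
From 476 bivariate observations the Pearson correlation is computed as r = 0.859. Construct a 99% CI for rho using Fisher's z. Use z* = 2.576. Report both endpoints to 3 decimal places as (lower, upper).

z_r = atanh(0.859) = 1.289517;  SE = 1/√(n−3) = 1/√473 = 0.045980
z-limits: 1.289517 ± 2.576·0.045980 = 1.289517 ± 0.118444 = [1.171073, 1.407961]
ρ-limits: (tanh 1.171073, tanh 1.407961) = (0.825, 0.887)

(0.825, 0.887)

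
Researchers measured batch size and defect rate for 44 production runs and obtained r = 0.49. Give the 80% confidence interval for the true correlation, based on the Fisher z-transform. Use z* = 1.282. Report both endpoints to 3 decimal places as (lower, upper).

(0.324, 0.627)

Fisher z: z_r = atanh(r) = ½·ln((1+0.49)/(1−0.49)) = 0.536060
SE(z) = 1/√(n−3) = 1/√41 = 0.156174
80% ⇒ z* = 1.282; margin = 1.282·0.156174 = 0.200215
CI on z-scale: (0.335845, 0.736275)
Back-transform: tanh(0.335845) = 0.323763, tanh(0.736275) = 0.626889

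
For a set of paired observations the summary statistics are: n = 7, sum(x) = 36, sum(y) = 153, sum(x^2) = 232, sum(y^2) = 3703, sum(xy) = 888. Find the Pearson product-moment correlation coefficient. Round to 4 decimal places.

0.7800

Numerator: nΣxy − (Σx)(Σy) = 7·888 − (36)(153) = 708
Denominator: √[(nΣx²−(Σx)²)(nΣy²−(Σy)²)]
  nΣx²−(Σx)² = 7·232 − 1296 = 328;  nΣy²−(Σy)² = 7·3703 − 23409 = 2512
  √(328·2512) = √823936 = 907.7092
r = 708 / 907.7092 = 0.7800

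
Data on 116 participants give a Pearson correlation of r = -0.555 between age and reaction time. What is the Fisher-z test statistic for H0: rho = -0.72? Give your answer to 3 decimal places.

2.998

Fisher z: atanh(-0.555) = -0.625578, atanh(-0.72) = -0.907645
z = (z_r − z_0)·√(n−3) = (-0.625578 − (-0.907645))·√113 = 0.282067 · 10.630146 = 2.998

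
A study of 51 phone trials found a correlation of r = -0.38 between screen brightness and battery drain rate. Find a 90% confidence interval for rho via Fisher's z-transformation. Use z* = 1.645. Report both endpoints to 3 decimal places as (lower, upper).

(-0.563, -0.161)

z_r = atanh(-0.38) = -0.400060;  SE = 1/√(n−3) = 1/√48 = 0.144338
z-limits: -0.400060 ± 1.645·0.144338 = -0.400060 ± 0.237436 = [-0.637496, -0.162624]
ρ-limits: (tanh -0.637496, tanh -0.162624) = (-0.563, -0.161)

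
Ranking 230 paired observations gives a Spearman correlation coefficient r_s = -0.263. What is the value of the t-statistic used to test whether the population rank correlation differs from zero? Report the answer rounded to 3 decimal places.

-4.116

t = r_s·√(n−2) / √(1−r_s²) with r_s = -0.263, n = 230
  = -0.263·√228 / √(1 − 0.069169)
  = -0.263·15.099669 / 0.964796
  = -3.971213 / 0.964796 = -4.116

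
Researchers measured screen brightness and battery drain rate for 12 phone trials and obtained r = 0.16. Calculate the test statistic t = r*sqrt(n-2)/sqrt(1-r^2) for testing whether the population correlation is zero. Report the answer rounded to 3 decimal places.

1 − r² = 1 − 0.0256 = 0.9744;  √(1−r²) = 0.987117
√(n−2) = √10 = 3.162278
t = r·√(n−2)/√(1−r²) = 0.16 · 3.162278 / 0.987117 = 0.513

0.513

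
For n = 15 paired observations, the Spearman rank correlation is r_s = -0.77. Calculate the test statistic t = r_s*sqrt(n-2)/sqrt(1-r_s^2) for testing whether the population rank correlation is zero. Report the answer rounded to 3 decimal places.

t = r_s·√(n−2) / √(1−r_s²) with r_s = -0.77, n = 15
  = -0.77·√13 / √(1 − 0.5929)
  = -0.77·3.605551 / 0.638044
  = -2.776274 / 0.638044 = -4.351

-4.351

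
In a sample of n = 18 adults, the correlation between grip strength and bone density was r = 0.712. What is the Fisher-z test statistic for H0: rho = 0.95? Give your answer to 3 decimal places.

-3.643

z_r = atanh(0.712) = 0.891229,  z_0 = atanh(0.95) = 1.831781
SE = 1/√(n−3) = 1/√15 = 0.258199
z = (z_r − z_0)/SE = (0.891229 − 1.831781) / 0.258199 = -0.940552 / 0.258199 = -3.643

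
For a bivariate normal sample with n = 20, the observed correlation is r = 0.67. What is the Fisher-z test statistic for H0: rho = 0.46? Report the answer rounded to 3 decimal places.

1.292

Fisher z: atanh(0.67) = 0.810743, atanh(0.46) = 0.497311
z = (z_r − z_0)·√(n−3) = (0.810743 − 0.497311)·√17 = 0.313432 · 4.123106 = 1.292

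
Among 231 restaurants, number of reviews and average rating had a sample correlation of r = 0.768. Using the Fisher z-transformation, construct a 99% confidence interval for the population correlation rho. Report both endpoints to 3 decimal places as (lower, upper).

Fisher z: z_r = atanh(r) = ½·ln((1+0.768)/(1−0.768)) = 1.015433
SE(z) = 1/√(n−3) = 1/√228 = 0.066227
99% ⇒ z* = 2.576; margin = 2.576·0.066227 = 0.170601
CI on z-scale: (0.844832, 1.186034)
Back-transform: tanh(0.844832) = 0.688360, tanh(1.186034) = 0.829345

(0.688, 0.829)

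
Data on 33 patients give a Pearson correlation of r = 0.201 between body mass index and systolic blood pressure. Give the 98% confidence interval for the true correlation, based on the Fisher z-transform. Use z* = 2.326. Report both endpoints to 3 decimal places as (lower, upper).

z_r = atanh(0.201) = 0.203774;  SE = 1/√(n−3) = 1/√30 = 0.182574
z-limits: 0.203774 ± 2.326·0.182574 = 0.203774 ± 0.424667 = [-0.220893, 0.628441]
ρ-limits: (tanh -0.220893, tanh 0.628441) = (-0.217, 0.557)

(-0.217, 0.557)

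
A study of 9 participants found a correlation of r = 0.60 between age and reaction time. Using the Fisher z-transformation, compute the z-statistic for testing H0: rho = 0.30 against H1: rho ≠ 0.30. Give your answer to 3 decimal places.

0.940

Fisher z: atanh(0.60) = 0.693147, atanh(0.30) = 0.309520
z = (z_r − z_0)·√(n−3) = (0.693147 − 0.309520)·√6 = 0.383627 · 2.449490 = 0.940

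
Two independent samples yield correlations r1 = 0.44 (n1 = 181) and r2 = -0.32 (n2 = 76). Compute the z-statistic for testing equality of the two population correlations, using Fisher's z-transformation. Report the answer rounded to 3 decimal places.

Fisher z-transforms: z1 = atanh(0.44) = 0.472231, z2 = atanh(-0.32) = -0.331647; difference d = 0.803878
Var(d) = 1/178 + 1/73 = 0.0056180 + 0.0136986 = 0.0193166
z = d/√Var(d) = 0.803878 / √0.0193166 = 0.803878 / 0.138984 = 5.784

5.784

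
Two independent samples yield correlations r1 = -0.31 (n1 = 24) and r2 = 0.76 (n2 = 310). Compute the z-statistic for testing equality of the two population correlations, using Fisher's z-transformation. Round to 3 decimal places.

z1 = atanh(-0.31) = -0.320545,  z2 = atanh(0.76) = 0.996215
SE = √(1/(n1−3) + 1/(n2−3)) = √(1/21 + 1/307) = √(0.0476190 + 0.0032573) = √0.0508763 = 0.225558
z = (z1 − z2)/SE = (-0.320545 − 0.996215) / 0.225558 = -1.316760 / 0.225558 = -5.838

-5.838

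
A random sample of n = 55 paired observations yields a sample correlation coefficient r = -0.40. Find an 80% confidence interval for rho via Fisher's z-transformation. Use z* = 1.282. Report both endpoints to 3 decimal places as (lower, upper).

Fisher z: z_r = atanh(r) = ½·ln((1+(-0.40))/(1−(-0.40))) = -0.423649
SE(z) = 1/√(n−3) = 1/√52 = 0.138675
80% ⇒ z* = 1.282; margin = 1.282·0.138675 = 0.177781
CI on z-scale: (-0.601430, -0.245868)
Back-transform: tanh(-0.601430) = -0.538066, tanh(-0.245868) = -0.241031

(-0.538, -0.241)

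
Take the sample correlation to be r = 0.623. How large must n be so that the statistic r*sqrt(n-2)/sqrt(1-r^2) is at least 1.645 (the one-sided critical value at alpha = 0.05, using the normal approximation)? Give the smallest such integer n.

7

r√(n−2)/√(1−r²) ≥ 1.645  ⇔  n−2 ≥ (1.645)²·(1−r²)/r²
(1−r²)/r² = (1−0.388129)/0.388129 = 1.5765
n ≥ 2 + 2.706025·1.5765 = 2 + 4.2660 = 6.2660
⌈6.2660⌉ = 7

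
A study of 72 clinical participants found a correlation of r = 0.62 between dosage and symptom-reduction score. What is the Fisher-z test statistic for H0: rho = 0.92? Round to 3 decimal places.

Fisher z: atanh(0.62) = 0.725005, atanh(0.92) = 1.589027
z = (z_r − z_0)·√(n−3) = (0.725005 − 1.589027)·√69 = -0.864022 · 8.306624 = -7.177

-7.177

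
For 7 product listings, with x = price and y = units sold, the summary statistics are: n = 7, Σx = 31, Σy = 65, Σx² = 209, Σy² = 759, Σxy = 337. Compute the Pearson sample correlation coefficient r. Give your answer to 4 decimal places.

S_xy = nΣxy − ΣxΣy = 7·337 − 31·65 = 2359 − 2015 = 344
S_xx = nΣx² − (Σx)² = 7·209 − 31² = 1463 − 961 = 502
S_yy = nΣy² − (Σy)² = 7·759 − 65² = 5313 − 4225 = 1088
r = S_xy / √(S_xx·S_yy) = 344 / √(502·1088) = 344 / √546176 = 344 / 739.0372 = 0.4655

0.4655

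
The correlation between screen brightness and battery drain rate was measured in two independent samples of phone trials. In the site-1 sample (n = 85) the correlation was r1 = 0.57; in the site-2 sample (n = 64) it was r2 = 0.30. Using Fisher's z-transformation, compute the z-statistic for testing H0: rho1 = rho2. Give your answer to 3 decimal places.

z1 = atanh(0.57) = 0.647523,  z2 = atanh(0.30) = 0.309520
SE = √(1/(n1−3) + 1/(n2−3)) = √(1/82 + 1/61) = √(0.0121951 + 0.0163934) = √0.0285885 = 0.169081
z = (z1 − z2)/SE = (0.647523 − 0.309520) / 0.169081 = 0.338003 / 0.169081 = 1.999

1.999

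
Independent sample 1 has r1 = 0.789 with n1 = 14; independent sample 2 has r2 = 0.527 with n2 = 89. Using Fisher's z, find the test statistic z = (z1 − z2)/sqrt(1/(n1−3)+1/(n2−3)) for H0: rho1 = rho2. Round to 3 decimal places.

1.508

z1 = atanh(0.789) = 1.068777,  z2 = atanh(0.527) = 0.585982
SE = √(1/(n1−3) + 1/(n2−3)) = √(1/11 + 1/86) = √(0.0909091 + 0.0116279) = √0.1025370 = 0.320214
z = (z1 − z2)/SE = (1.068777 − 0.585982) / 0.320214 = 0.482795 / 0.320214 = 1.508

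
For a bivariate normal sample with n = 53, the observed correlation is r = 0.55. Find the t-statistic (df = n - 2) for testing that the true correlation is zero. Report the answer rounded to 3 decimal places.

t = r·√(n−2) / √(1−r²) with r = 0.55, n = 53
  = 0.55·√51 / √(1 − 0.3025)
  = 0.55·7.141428 / 0.835165
  = 3.927785 / 0.835165 = 4.703

4.703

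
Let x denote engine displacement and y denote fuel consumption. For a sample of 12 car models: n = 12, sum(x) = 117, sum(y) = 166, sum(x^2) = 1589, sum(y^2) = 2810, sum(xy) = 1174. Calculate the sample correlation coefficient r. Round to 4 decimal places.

-0.9263

S_xy = nΣxy − ΣxΣy = 12·1174 − 117·166 = 14088 − 19422 = -5334
S_xx = nΣx² − (Σx)² = 12·1589 − 117² = 19068 − 13689 = 5379
S_yy = nΣy² − (Σy)² = 12·2810 − 166² = 33720 − 27556 = 6164
r = S_xy / √(S_xx·S_yy) = -5334 / √(5379·6164) = -5334 / √33156156 = -5334 / 5758.1382 = -0.9263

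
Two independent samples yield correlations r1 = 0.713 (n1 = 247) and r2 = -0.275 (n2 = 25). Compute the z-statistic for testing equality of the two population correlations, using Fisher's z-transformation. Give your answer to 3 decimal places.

z1 = atanh(0.713) = 0.893260,  z2 = atanh(-0.275) = -0.282265
SE = √(1/(n1−3) + 1/(n2−3)) = √(1/244 + 1/22) = √(0.0040984 + 0.0454545) = √0.0495529 = 0.222605
z = (z1 − z2)/SE = (0.893260 − (-0.282265)) / 0.222605 = 1.175525 / 0.222605 = 5.281

5.281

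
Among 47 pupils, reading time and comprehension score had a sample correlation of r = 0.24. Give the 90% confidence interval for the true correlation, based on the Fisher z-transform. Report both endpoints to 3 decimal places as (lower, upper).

(-0.003, 0.456)

z_r = atanh(0.24) = 0.244774;  SE = 1/√(n−3) = 1/√44 = 0.150756
z-limits: 0.244774 ± 1.645·0.150756 = 0.244774 ± 0.247994 = [-0.003220, 0.492768]
ρ-limits: (tanh -0.003220, tanh 0.492768) = (-0.003, 0.456)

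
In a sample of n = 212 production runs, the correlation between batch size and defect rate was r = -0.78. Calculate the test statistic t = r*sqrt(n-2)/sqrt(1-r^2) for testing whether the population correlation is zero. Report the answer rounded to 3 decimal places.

-18.063

t = r·√(n−2) / √(1−r²) with r = -0.78, n = 212
  = -0.78·√210 / √(1 − 0.6084)
  = -0.78·14.491377 / 0.625780
  = -11.303274 / 0.625780 = -18.063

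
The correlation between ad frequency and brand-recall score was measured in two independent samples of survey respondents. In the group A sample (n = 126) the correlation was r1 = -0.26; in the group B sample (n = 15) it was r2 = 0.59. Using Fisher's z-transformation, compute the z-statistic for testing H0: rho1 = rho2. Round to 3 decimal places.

-3.121

z1 = atanh(-0.26) = -0.266108,  z2 = atanh(0.59) = 0.677666
SE = √(1/(n1−3) + 1/(n2−3)) = √(1/123 + 1/12) = √(0.0081301 + 0.0833333) = √0.0914634 = 0.302429
z = (z1 − z2)/SE = (-0.266108 − 0.677666) / 0.302429 = -0.943774 / 0.302429 = -3.121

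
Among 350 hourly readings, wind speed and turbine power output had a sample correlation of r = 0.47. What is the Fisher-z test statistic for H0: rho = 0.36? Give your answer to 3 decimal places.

2.481

z_r = atanh(0.47) = 0.510070,  z_0 = atanh(0.36) = 0.376886
SE = 1/√(n−3) = 1/√347 = 0.053683
z = (z_r − z_0)/SE = (0.510070 − 0.376886) / 0.053683 = 0.133184 / 0.053683 = 2.481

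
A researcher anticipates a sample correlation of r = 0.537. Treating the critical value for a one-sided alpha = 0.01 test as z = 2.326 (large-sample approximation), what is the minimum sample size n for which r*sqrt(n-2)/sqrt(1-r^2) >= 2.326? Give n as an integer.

Need r·√(n−2)/√(1−r²) ≥ 2.326
√(n−2) ≥ 2.326·√(1−0.288369) / 0.537 = 2.326·0.843582 / 0.537 = 3.6540
n−2 ≥ 13.3517  ⇒  n ≥ 15.3517
Smallest integer n = 16

16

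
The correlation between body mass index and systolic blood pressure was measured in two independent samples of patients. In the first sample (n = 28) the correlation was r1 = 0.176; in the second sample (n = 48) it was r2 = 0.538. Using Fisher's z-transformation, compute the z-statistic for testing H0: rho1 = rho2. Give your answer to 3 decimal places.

Fisher z-transforms: z1 = atanh(0.176) = 0.177852, z2 = atanh(0.538) = 0.601337; difference d = -0.423485
Var(d) = 1/25 + 1/45 = 0.0400000 + 0.0222222 = 0.0622222
z = d/√Var(d) = -0.423485 / √0.0622222 = -0.423485 / 0.249444 = -1.698

-1.698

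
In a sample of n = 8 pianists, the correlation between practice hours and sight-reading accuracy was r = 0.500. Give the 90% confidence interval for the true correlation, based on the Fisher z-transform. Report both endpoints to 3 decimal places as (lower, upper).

Fisher z: z_r = atanh(r) = ½·ln((1+0.500)/(1−0.500)) = 0.549306
SE(z) = 1/√(n−3) = 1/√5 = 0.447214
90% ⇒ z* = 1.645; margin = 1.645·0.447214 = 0.735667
CI on z-scale: (-0.186361, 1.284973)
Back-transform: tanh(-0.186361) = -0.184233, tanh(1.284973) = 0.857804

(-0.184, 0.858)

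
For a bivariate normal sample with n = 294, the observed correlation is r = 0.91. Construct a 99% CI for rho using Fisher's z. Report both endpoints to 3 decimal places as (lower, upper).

z_r = atanh(0.91) = 1.527524;  SE = 1/√(n−3) = 1/√291 = 0.058621
z-limits: 1.527524 ± 2.576·0.058621 = 1.527524 ± 0.151008 = [1.376516, 1.678532]
ρ-limits: (tanh 1.376516, tanh 1.678532) = (0.880, 0.933)

(0.880, 0.933)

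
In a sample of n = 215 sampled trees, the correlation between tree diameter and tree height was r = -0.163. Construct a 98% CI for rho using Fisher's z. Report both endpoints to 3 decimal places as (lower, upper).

(-0.313, -0.005)

Fisher z: z_r = atanh(r) = ½·ln((1+(-0.163))/(1−(-0.163))) = -0.164467
SE(z) = 1/√(n−3) = 1/√212 = 0.068680
98% ⇒ z* = 2.326; margin = 2.326·0.068680 = 0.159750
CI on z-scale: (-0.324217, -0.004717)
Back-transform: tanh(-0.324217) = -0.313315, tanh(-0.004717) = -0.004717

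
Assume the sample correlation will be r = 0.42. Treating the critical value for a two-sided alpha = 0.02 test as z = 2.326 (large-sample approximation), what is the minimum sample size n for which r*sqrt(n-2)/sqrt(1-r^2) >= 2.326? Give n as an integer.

Need r·√(n−2)/√(1−r²) ≥ 2.326
√(n−2) ≥ 2.326·√(1−0.1764) / 0.42 = 2.326·0.907524 / 0.42 = 5.0260
n−2 ≥ 25.2607  ⇒  n ≥ 27.2607
Smallest integer n = 28

28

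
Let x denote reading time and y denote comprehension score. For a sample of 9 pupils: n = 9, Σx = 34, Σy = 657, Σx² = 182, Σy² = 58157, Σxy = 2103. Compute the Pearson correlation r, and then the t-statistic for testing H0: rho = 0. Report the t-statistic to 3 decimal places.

Numerator: nΣxy − (Σx)(Σy) = 9·2103 − (34)(657) = -3411
Denominator: √[(nΣx²−(Σx)²)(nΣy²−(Σy)²)]
  nΣx²−(Σx)² = 9·182 − 1156 = 482;  nΣy²−(Σy)² = 9·58157 − 431649 = 91764
  √(482·91764) = √44230248 = 6650.5825
r = -3411 / 6650.5825 = -0.5129
t = r·√(n−2)/√(1−r²) = -0.5129·√7 / √(1−0.263066) = -1.357006 / 0.858449 = -1.581

-1.581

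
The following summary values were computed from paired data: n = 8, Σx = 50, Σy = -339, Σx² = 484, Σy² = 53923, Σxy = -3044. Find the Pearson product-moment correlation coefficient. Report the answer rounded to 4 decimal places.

-0.3552

S_xy = nΣxy − ΣxΣy = 8·(-3044) − 50·(-339) = -24352 − (-16950) = -7402
S_xx = nΣx² − (Σx)² = 8·484 − 50² = 3872 − 2500 = 1372
S_yy = nΣy² − (Σy)² = 8·53923 − (-339)² = 431384 − 114921 = 316463
r = S_xy / √(S_xx·S_yy) = -7402 / √(1372·316463) = -7402 / √434187236 = -7402 / 20837.1600 = -0.3552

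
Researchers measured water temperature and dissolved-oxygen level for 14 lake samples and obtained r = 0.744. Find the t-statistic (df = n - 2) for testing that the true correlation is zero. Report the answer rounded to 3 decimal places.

3.857

t = r·√(n−2) / √(1−r²) with r = 0.744, n = 14
  = 0.744·√12 / √(1 − 0.553536)
  = 0.744·3.464102 / 0.668180
  = 2.577292 / 0.668180 = 3.857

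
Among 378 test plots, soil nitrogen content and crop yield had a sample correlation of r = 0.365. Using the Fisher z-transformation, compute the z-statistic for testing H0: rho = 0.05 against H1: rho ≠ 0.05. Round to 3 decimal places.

6.441

z_r = atanh(0.365) = 0.382642,  z_0 = atanh(0.05) = 0.050042
SE = 1/√(n−3) = 1/√375 = 0.051640
z = (z_r − z_0)/SE = (0.382642 − 0.050042) / 0.051640 = 0.332600 / 0.051640 = 6.441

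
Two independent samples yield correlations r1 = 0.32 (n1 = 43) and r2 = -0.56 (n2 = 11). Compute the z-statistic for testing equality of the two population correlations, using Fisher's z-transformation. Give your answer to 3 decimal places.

2.490

z1 = atanh(0.32) = 0.331647,  z2 = atanh(-0.56) = -0.632833
SE = √(1/(n1−3) + 1/(n2−3)) = √(1/40 + 1/8) = √(0.0250000 + 0.1250000) = √0.1500000 = 0.387298
z = (z1 − z2)/SE = (0.331647 − (-0.632833)) / 0.387298 = 0.964480 / 0.387298 = 2.490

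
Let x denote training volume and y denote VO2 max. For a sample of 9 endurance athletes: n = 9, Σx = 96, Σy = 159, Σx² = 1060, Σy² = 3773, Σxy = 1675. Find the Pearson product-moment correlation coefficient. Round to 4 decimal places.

-0.1127

S_xy = nΣxy − ΣxΣy = 9·1675 − 96·159 = 15075 − 15264 = -189
S_xx = nΣx² − (Σx)² = 9·1060 − 96² = 9540 − 9216 = 324
S_yy = nΣy² − (Σy)² = 9·3773 − 159² = 33957 − 25281 = 8676
r = S_xy / √(S_xx·S_yy) = -189 / √(324·8676) = -189 / √2811024 = -189 / 1676.6109 = -0.1127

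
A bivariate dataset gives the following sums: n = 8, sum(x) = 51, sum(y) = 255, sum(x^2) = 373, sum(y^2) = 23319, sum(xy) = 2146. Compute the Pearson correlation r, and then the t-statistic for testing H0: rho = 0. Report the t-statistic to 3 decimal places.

1.887

S_xy = nΣxy − ΣxΣy = 8·2146 − 51·255 = 17168 − 13005 = 4163
S_xx = nΣx² − (Σx)² = 8·373 − 51² = 2984 − 2601 = 383
S_yy = nΣy² − (Σy)² = 8·23319 − 255² = 186552 − 65025 = 121527
r = S_xy / √(S_xx·S_yy) = 4163 / √(383·121527) = 4163 / √46544841 = 4163 / 6822.3780 = 0.6102
t = r·√(n−2)/√(1−r²) = 0.6102·√6 / √(1−0.372344) = 1.494679 / 0.792247 = 1.887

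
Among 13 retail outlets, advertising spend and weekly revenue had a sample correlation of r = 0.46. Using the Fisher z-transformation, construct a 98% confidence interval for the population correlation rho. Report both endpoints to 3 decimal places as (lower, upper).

(-0.234, 0.843)

z_r = atanh(0.46) = 0.497311;  SE = 1/√(n−3) = 1/√10 = 0.316228
z-limits: 0.497311 ± 2.326·0.316228 = 0.497311 ± 0.735546 = [-0.238235, 1.232857]
ρ-limits: (tanh -0.238235, tanh 1.232857) = (-0.234, 0.843)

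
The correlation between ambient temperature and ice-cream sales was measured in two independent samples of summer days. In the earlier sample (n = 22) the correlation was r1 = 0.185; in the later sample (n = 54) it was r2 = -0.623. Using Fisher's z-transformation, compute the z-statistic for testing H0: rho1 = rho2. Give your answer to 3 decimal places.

3.412

z1 = atanh(0.185) = 0.187155,  z2 = atanh(-0.623) = -0.729893
SE = √(1/(n1−3) + 1/(n2−3)) = √(1/19 + 1/51) = √(0.0526316 + 0.0196078) = √0.0722394 = 0.268774
z = (z1 − z2)/SE = (0.187155 − (-0.729893)) / 0.268774 = 0.917048 / 0.268774 = 3.412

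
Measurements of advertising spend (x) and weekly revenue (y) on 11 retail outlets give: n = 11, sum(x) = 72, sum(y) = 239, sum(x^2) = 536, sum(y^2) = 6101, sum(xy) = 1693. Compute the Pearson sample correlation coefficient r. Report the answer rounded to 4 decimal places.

0.5306

S_xy = nΣxy − ΣxΣy = 11·1693 − 72·239 = 18623 − 17208 = 1415
S_xx = nΣx² − (Σx)² = 11·536 − 72² = 5896 − 5184 = 712
S_yy = nΣy² − (Σy)² = 11·6101 − 239² = 67111 − 57121 = 9990
r = S_xy / √(S_xx·S_yy) = 1415 / √(712·9990) = 1415 / √7112880 = 1415 / 2666.9983 = 0.5306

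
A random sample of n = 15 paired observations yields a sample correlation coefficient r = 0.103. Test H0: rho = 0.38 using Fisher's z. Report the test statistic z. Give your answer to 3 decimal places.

-1.028

z_r = atanh(0.103) = 0.103367,  z_0 = atanh(0.38) = 0.400060
SE = 1/√(n−3) = 1/√12 = 0.288675
z = (z_r − z_0)/SE = (0.103367 − 0.400060) / 0.288675 = -0.296693 / 0.288675 = -1.028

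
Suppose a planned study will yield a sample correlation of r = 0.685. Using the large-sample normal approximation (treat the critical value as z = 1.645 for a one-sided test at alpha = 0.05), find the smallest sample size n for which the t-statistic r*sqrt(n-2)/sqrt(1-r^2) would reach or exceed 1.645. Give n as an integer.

Need r·√(n−2)/√(1−r²) ≥ 1.645
√(n−2) ≥ 1.645·√(1−0.469225) / 0.685 = 1.645·0.728543 / 0.685 = 1.7496
n−2 ≥ 3.0611  ⇒  n ≥ 5.0611
Smallest integer n = 6

6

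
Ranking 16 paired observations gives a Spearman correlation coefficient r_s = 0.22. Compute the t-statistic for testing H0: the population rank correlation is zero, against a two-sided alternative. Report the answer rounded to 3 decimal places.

1 − r_s² = 1 − 0.0484 = 0.9516;  √(1−r_s²) = 0.975500
√(n−2) = √14 = 3.741657
t = r_s·√(n−2)/√(1−r_s²) = 0.22 · 3.741657 / 0.975500 = 0.844

0.844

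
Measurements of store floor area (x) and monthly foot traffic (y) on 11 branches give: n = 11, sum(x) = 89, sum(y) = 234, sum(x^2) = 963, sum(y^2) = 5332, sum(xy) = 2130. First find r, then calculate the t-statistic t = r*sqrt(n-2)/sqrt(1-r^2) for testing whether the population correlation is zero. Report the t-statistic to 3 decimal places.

4.101

S_xy = nΣxy − ΣxΣy = 11·2130 − 89·234 = 23430 − 20826 = 2604
S_xx = nΣx² − (Σx)² = 11·963 − 89² = 10593 − 7921 = 2672
S_yy = nΣy² − (Σy)² = 11·5332 − 234² = 58652 − 54756 = 3896
r = S_xy / √(S_xx·S_yy) = 2604 / √(2672·3896) = 2604 / √10410112 = 2604 / 3226.4705 = 0.8071
t = r·√(n−2)/√(1−r²) = 0.8071·√9 / √(1−0.651410) = 2.421300 / 0.590415 = 4.101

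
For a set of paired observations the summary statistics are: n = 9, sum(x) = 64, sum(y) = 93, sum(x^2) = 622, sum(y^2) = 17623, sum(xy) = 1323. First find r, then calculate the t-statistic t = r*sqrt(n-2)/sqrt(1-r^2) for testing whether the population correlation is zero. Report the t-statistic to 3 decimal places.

1.144

S_xy = nΣxy − ΣxΣy = 9·1323 − 64·93 = 11907 − 5952 = 5955
S_xx = nΣx² − (Σx)² = 9·622 − 64² = 5598 − 4096 = 1502
S_yy = nΣy² − (Σy)² = 9·17623 − 93² = 158607 − 8649 = 149958
r = S_xy / √(S_xx·S_yy) = 5955 / √(1502·149958) = 5955 / √225236916 = 5955 / 15007.8951 = 0.3968
t = r·√(n−2)/√(1−r²) = 0.3968·√7 / √(1−0.157450) = 1.049834 / 0.917905 = 1.144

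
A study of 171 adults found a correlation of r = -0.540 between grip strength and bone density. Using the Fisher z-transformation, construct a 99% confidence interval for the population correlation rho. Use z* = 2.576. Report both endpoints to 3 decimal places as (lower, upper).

z_r = atanh(-0.540) = -0.604156;  SE = 1/√(n−3) = 1/√168 = 0.077152
z-limits: -0.604156 ± 2.576·0.077152 = -0.604156 ± 0.198744 = [-0.802900, -0.405412]
ρ-limits: (tanh -0.802900, tanh -0.405412) = (-0.666, -0.385)

(-0.666, -0.385)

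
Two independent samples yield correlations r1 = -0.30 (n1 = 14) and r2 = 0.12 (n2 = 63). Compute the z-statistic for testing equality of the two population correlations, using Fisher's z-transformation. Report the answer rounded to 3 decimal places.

z1 = atanh(-0.30) = -0.309520,  z2 = atanh(0.12) = 0.120581
SE = √(1/(n1−3) + 1/(n2−3)) = √(1/11 + 1/60) = √(0.0909091 + 0.0166667) = √0.1075758 = 0.327987
z = (z1 − z2)/SE = (-0.309520 − 0.120581) / 0.327987 = -0.430101 / 0.327987 = -1.311

-1.311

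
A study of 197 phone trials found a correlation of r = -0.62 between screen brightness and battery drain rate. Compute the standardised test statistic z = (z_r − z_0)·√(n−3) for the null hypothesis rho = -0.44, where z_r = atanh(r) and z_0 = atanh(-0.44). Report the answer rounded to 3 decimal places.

z_r = atanh(-0.62) = -0.725005,  z_0 = atanh(-0.44) = -0.472231
SE = 1/√(n−3) = 1/√194 = 0.071796
z = (z_r − z_0)/SE = (-0.725005 − (-0.472231)) / 0.071796 = -0.252774 / 0.071796 = -3.521

-3.521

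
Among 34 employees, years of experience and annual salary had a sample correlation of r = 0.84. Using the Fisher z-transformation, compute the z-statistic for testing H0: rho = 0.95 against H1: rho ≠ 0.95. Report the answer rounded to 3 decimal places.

z_r = atanh(0.84) = 1.221174,  z_0 = atanh(0.95) = 1.831781
SE = 1/√(n−3) = 1/√31 = 0.179605
z = (z_r − z_0)/SE = (1.221174 − 1.831781) / 0.179605 = -0.610607 / 0.179605 = -3.400

-3.400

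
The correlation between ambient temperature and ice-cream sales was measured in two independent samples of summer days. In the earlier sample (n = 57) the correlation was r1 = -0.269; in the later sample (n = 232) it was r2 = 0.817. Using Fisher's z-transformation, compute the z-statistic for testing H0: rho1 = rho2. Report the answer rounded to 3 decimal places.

-9.410

z1 = atanh(-0.269) = -0.275786,  z2 = atanh(0.817) = 1.147728
SE = √(1/(n1−3) + 1/(n2−3)) = √(1/54 + 1/229) = √(0.0185185 + 0.0043668) = √0.0228853 = 0.151279
z = (z1 − z2)/SE = (-0.275786 − 1.147728) / 0.151279 = -1.423514 / 0.151279 = -9.410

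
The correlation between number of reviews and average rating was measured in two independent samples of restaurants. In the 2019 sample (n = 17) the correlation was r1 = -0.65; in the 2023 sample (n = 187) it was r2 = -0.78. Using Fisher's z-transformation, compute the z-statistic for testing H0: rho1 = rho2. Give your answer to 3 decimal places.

z1 = atanh(-0.65) = -0.775299,  z2 = atanh(-0.78) = -1.045371
SE = √(1/(n1−3) + 1/(n2−3)) = √(1/14 + 1/184) = √(0.0714286 + 0.0054348) = √0.0768634 = 0.277242
z = (z1 − z2)/SE = (-0.775299 − (-1.045371)) / 0.277242 = 0.270072 / 0.277242 = 0.974

0.974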